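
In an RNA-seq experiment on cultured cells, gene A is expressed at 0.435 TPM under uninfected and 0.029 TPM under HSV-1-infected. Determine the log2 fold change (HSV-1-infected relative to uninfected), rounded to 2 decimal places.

Fold change = 0.029 / 0.435 = 0.0667
log2(0.0667) = -3.907

-3.91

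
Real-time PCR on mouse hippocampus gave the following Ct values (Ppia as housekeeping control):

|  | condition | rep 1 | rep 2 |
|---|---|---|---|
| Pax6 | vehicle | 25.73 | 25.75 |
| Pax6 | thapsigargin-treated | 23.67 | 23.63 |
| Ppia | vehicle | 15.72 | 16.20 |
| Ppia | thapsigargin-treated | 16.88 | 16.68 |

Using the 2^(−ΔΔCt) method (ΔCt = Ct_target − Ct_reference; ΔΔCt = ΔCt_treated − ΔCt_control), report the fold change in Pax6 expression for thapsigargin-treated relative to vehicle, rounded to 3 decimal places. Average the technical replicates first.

Mean Ct: Pax6 vehicle 25.740; Pax6 thapsigargin-treated 23.650; Ppia vehicle 15.960; Ppia thapsigargin-treated 16.780
ΔCt(vehicle) = 25.740 − 15.960 = 9.780
ΔCt(thapsigargin-treated) = 23.650 − 16.780 = 6.870
ΔΔCt = 6.870 − 9.780 = -2.910
Fold change = 2^(−(-2.910)) = 2^2.910 = 7.5162

7.516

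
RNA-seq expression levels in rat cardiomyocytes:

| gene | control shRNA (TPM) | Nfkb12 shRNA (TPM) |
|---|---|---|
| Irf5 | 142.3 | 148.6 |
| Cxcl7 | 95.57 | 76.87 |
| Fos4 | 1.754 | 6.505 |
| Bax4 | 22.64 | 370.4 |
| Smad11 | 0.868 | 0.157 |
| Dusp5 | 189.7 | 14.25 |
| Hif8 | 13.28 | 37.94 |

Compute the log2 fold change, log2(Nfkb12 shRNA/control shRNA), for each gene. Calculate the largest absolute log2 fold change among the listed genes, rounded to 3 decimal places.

4.032

log2(148.6/142.3) = 0.062  (Irf5)
log2(76.87/95.57) = -0.314  (Cxcl7)
log2(6.505/1.754) = 1.891  (Fos4)
log2(370.4/22.64) = 4.032  (Bax4)
log2(0.157/0.868) = -2.467  (Smad11)
log2(14.25/189.7) = -3.735  (Dusp5)
log2(37.94/13.28) = 1.514  (Hif8)
The largest magnitude belongs to Bax4.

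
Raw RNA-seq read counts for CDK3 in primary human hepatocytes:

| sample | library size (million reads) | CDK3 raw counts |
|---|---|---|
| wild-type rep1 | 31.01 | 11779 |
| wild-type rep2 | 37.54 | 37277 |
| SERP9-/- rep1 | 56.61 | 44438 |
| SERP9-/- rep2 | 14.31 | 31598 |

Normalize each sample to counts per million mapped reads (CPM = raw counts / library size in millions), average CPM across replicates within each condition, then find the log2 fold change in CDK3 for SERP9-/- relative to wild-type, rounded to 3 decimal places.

1.124

CPM(wild-type rep1) = 11779 / 31.01 = 379.8452
CPM(wild-type rep2) = 37277 / 37.54 = 992.9941
CPM(SERP9-/- rep1) = 44438 / 56.61 = 784.9850
CPM(SERP9-/- rep2) = 31598 / 14.31 = 2208.1062
mean CPM(wild-type) = 686.4197; mean CPM(SERP9-/-) = 1496.5456
Fold change = 1496.5456 / 686.4197 = 2.18022
log2(2.18022) = 1.1245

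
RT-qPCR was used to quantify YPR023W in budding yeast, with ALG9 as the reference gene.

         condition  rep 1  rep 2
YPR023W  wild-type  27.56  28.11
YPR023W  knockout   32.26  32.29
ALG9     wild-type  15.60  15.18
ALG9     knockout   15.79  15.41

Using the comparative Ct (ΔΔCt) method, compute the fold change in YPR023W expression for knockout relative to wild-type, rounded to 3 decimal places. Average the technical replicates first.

0.053

Mean Ct: YPR023W wild-type 27.835; YPR023W knockout 32.275; ALG9 wild-type 15.390; ALG9 knockout 15.600
ΔCt(wild-type) = 27.835 − 15.390 = 12.445
ΔCt(knockout) = 32.275 − 15.600 = 16.675
ΔΔCt = 16.675 − 12.445 = 4.230
Fold change = 2^(−4.230) = 0.0533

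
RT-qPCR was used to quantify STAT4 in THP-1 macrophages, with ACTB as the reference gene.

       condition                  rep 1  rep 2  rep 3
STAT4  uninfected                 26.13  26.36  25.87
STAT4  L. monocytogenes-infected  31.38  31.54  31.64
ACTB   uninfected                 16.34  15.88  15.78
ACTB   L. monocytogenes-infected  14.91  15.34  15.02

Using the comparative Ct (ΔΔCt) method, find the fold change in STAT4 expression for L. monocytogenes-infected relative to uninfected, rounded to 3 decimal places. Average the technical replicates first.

0.013

Mean Ct: STAT4 uninfected 26.120; STAT4 L. monocytogenes-infected 31.520; ACTB uninfected 16.000; ACTB L. monocytogenes-infected 15.090
ΔCt(uninfected) = 26.120 − 16.000 = 10.120
ΔCt(L. monocytogenes-infected) = 31.520 − 15.090 = 16.430
ΔΔCt = 16.430 − 10.120 = 6.310
Fold change = 2^(−6.310) = 0.0126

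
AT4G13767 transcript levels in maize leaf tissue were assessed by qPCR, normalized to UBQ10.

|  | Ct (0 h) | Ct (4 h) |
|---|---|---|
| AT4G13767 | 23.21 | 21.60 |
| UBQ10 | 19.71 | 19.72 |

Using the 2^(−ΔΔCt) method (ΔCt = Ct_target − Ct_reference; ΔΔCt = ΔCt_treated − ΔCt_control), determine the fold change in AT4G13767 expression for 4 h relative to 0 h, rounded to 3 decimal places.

3.074

ΔCt(0 h) = 23.210 − 19.710 = 3.500
ΔCt(4 h) = 21.600 − 19.720 = 1.880
ΔΔCt = 1.880 − 3.500 = -1.620
Fold change = 2^(−(-1.620)) = 2^1.620 = 3.0738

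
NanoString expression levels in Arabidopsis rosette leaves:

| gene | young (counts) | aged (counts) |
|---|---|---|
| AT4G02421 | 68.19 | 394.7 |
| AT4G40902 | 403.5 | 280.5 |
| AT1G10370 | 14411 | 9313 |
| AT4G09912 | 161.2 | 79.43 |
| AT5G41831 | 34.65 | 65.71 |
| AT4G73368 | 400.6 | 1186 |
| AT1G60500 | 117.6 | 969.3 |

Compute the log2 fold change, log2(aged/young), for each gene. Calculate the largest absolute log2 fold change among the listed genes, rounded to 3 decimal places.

3.043

log2(394.7/68.19) = 2.533  (AT4G02421)
log2(280.5/403.5) = -0.525  (AT4G40902)
log2(9313/14411) = -0.630  (AT1G10370)
log2(79.43/161.2) = -1.021  (AT4G09912)
log2(65.71/34.65) = 0.923  (AT5G41831)
log2(1186/400.6) = 1.566  (AT4G73368)
log2(969.3/117.6) = 3.043  (AT1G60500)
The largest magnitude belongs to AT1G60500.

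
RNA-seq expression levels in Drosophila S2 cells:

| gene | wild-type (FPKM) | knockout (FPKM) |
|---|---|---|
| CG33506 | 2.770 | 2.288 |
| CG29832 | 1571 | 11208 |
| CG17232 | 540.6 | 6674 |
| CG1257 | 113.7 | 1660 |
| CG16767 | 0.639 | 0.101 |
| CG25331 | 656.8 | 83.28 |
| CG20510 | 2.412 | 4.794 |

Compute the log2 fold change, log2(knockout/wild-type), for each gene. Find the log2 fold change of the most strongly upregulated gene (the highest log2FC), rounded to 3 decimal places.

log2(2.288/2.770) = -0.276  (CG33506)
log2(11208/1571) = 2.835  (CG29832)
log2(6674/540.6) = 3.626  (CG17232)
log2(1660/113.7) = 3.868  (CG1257)
log2(0.101/0.639) = -2.661  (CG16767)
log2(83.28/656.8) = -2.979  (CG25331)
log2(4.794/2.412) = 0.991  (CG20510)
CG1257 is most strongly upregulated.

3.868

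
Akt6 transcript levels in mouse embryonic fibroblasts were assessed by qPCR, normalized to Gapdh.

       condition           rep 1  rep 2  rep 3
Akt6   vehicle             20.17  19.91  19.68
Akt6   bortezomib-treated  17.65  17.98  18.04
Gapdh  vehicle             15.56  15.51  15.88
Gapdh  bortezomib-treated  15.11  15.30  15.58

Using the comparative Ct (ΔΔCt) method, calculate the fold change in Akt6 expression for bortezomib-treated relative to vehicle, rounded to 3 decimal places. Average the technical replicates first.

Mean Ct: Akt6 vehicle 19.920; Akt6 bortezomib-treated 17.890; Gapdh vehicle 15.650; Gapdh bortezomib-treated 15.330
ΔCt(vehicle) = 19.920 − 15.650 = 4.270
ΔCt(bortezomib-treated) = 17.890 − 15.330 = 2.560
ΔΔCt = 2.560 − 4.270 = -1.710
Fold change = 2^(−(-1.710)) = 2^1.710 = 3.2716

3.272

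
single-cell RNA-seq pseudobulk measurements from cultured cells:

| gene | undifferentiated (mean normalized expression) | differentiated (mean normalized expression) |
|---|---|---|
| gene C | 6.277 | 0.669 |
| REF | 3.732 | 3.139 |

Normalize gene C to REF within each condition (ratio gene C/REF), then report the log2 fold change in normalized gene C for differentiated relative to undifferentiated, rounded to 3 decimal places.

-2.980

gene C/REF (undifferentiated) = 6.277 / 3.732 = 1.6819
gene C/REF (differentiated) = 0.669 / 3.139 = 0.21313
Fold change = 0.21313 / 1.6819 = 0.1267
log2(0.1267) = -2.9804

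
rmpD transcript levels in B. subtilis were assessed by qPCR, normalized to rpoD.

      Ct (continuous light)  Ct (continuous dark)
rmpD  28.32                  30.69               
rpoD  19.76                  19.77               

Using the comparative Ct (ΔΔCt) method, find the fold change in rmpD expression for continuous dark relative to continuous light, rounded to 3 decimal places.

ΔCt(continuous light) = 28.320 − 19.760 = 8.560
ΔCt(continuous dark) = 30.690 − 19.770 = 10.920
ΔΔCt = 10.920 − 8.560 = 2.360
Fold change = 2^(−2.360) = 0.1948

0.195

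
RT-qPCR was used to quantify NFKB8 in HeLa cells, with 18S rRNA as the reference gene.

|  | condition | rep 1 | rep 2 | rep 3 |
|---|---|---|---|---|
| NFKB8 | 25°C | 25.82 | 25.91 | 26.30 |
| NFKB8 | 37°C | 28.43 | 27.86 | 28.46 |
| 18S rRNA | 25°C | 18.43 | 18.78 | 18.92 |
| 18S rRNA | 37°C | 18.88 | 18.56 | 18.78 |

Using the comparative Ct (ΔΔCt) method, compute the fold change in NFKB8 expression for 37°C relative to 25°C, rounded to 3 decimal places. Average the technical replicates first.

0.216

Mean Ct: NFKB8 25°C 26.010; NFKB8 37°C 28.250; 18S rRNA 25°C 18.710; 18S rRNA 37°C 18.740
ΔCt(25°C) = 26.010 − 18.710 = 7.300
ΔCt(37°C) = 28.250 − 18.740 = 9.510
ΔΔCt = 9.510 − 7.300 = 2.210
Fold change = 2^(−2.210) = 0.2161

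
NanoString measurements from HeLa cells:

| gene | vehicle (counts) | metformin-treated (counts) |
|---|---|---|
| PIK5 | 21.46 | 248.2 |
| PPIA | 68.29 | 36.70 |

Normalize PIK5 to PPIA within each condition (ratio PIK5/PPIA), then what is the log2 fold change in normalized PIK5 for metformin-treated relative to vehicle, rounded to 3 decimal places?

4.428

PIK5/PPIA (vehicle) = 21.46 / 68.29 = 0.31425
PIK5/PPIA (metformin-treated) = 248.2 / 36.70 = 6.7629
Fold change = 6.7629 / 0.31425 = 21.5210
log2(21.5210) = 4.4277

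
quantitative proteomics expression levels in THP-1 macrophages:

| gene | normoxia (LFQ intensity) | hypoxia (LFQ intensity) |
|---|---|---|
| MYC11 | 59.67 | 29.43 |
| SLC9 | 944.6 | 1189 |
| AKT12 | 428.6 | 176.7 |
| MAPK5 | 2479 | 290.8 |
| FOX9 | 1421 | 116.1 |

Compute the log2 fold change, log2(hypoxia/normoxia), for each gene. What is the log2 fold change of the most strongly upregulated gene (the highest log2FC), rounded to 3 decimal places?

0.332

log2(29.43/59.67) = -1.020  (MYC11)
log2(1189/944.6) = 0.332  (SLC9)
log2(176.7/428.6) = -1.278  (AKT12)
log2(290.8/2479) = -3.092  (MAPK5)
log2(116.1/1421) = -3.613  (FOX9)
SLC9 is most strongly upregulated.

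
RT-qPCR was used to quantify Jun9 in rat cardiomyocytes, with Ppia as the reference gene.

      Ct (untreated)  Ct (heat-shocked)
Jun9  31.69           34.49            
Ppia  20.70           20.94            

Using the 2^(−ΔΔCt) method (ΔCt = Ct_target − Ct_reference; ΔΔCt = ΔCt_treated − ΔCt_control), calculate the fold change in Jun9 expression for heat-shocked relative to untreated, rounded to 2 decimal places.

0.17

ΔCt(untreated) = 31.690 − 20.700 = 10.990
ΔCt(heat-shocked) = 34.490 − 20.940 = 13.550
ΔΔCt = 13.550 − 10.990 = 2.560
Fold change = 2^(−2.560) = 0.170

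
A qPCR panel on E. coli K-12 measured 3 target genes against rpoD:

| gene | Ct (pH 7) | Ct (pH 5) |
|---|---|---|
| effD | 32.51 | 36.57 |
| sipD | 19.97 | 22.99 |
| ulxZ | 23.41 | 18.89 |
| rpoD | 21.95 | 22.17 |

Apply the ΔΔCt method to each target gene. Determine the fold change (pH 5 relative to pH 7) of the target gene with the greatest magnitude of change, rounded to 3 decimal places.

effD: ΔΔCt = (36.57−22.17) − (32.51−21.95) = 14.40 − 10.56 = 3.84; fold change = 2^-3.84 = 0.070
sipD: ΔΔCt = (22.99−22.17) − (19.97−21.95) = 0.82 − (-1.98) = 2.80; fold change = 2^-2.80 = 0.144
ulxZ: ΔΔCt = (18.89−22.17) − (23.41−21.95) = -3.28 − 1.46 = -4.74; fold change = 2^4.74 = 26.723
ulxZ has the largest |ΔΔCt| = 4.74.

26.723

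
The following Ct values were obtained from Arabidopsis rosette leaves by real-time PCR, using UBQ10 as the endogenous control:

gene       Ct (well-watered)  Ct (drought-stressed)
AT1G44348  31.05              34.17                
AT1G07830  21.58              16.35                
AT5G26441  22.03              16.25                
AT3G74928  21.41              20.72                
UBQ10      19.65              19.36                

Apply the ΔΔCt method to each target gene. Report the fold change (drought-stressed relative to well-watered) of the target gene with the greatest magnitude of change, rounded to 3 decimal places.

AT1G44348: ΔΔCt = (34.17−19.36) − (31.05−19.65) = 14.81 − 11.40 = 3.41; fold change = 2^-3.41 = 0.094
AT1G07830: ΔΔCt = (16.35−19.36) − (21.58−19.65) = -3.01 − 1.93 = -4.94; fold change = 2^4.94 = 30.696
AT5G26441: ΔΔCt = (16.25−19.36) − (22.03−19.65) = -3.11 − 2.38 = -5.49; fold change = 2^5.49 = 44.942
AT3G74928: ΔΔCt = (20.72−19.36) − (21.41−19.65) = 1.36 − 1.76 = -0.40; fold change = 2^0.40 = 1.320
AT5G26441 has the largest |ΔΔCt| = 5.49.

44.942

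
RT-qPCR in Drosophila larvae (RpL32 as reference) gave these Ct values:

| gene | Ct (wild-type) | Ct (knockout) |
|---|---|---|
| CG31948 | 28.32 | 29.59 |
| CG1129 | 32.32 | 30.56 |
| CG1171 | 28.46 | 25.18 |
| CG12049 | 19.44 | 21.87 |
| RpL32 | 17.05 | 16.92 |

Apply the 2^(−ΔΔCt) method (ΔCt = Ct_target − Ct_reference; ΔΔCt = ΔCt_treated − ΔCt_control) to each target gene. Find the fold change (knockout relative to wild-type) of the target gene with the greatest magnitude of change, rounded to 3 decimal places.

8.877

CG31948: ΔΔCt = (29.59−16.92) − (28.32−17.05) = 12.67 − 11.27 = 1.40; fold change = 2^-1.40 = 0.379
CG1129: ΔΔCt = (30.56−16.92) − (32.32−17.05) = 13.64 − 15.27 = -1.63; fold change = 2^1.63 = 3.095
CG1171: ΔΔCt = (25.18−16.92) − (28.46−17.05) = 8.26 − 11.41 = -3.15; fold change = 2^3.15 = 8.877
CG12049: ΔΔCt = (21.87−16.92) − (19.44−17.05) = 4.95 − 2.39 = 2.56; fold change = 2^-2.56 = 0.170
CG1171 has the largest |ΔΔCt| = 3.15.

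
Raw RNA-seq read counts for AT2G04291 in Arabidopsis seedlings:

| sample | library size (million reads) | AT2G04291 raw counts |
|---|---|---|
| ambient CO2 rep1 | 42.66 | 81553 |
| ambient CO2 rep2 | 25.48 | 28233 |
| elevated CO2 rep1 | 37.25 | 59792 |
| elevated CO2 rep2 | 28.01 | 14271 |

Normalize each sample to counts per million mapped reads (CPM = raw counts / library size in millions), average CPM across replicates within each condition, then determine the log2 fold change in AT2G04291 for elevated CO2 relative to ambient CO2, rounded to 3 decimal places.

CPM(ambient CO2 rep1) = 81553 / 42.66 = 1911.6971
CPM(ambient CO2 rep2) = 28233 / 25.48 = 1108.0455
CPM(elevated CO2 rep1) = 59792 / 37.25 = 1605.1544
CPM(elevated CO2 rep2) = 14271 / 28.01 = 509.4966
mean CPM(ambient CO2) = 1509.8713; mean CPM(elevated CO2) = 1057.3255
Fold change = 1057.3255 / 1509.8713 = 0.70028
log2(0.70028) = -0.5140

-0.514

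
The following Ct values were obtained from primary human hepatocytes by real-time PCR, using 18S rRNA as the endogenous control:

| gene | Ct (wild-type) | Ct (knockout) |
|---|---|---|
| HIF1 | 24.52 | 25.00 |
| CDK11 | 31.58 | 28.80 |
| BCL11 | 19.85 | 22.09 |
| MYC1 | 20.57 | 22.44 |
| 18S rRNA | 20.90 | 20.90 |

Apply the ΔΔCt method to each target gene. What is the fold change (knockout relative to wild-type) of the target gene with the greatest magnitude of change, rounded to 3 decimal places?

HIF1: ΔΔCt = (25.00−20.90) − (24.52−20.90) = 4.10 − 3.62 = 0.48; fold change = 2^-0.48 = 0.717
CDK11: ΔΔCt = (28.80−20.90) − (31.58−20.90) = 7.90 − 10.68 = -2.78; fold change = 2^2.78 = 6.869
BCL11: ΔΔCt = (22.09−20.90) − (19.85−20.90) = 1.19 − (-1.05) = 2.24; fold change = 2^-2.24 = 0.212
MYC1: ΔΔCt = (22.44−20.90) − (20.57−20.90) = 1.54 − (-0.33) = 1.87; fold change = 2^-1.87 = 0.274
CDK11 has the largest |ΔΔCt| = 2.78.

6.869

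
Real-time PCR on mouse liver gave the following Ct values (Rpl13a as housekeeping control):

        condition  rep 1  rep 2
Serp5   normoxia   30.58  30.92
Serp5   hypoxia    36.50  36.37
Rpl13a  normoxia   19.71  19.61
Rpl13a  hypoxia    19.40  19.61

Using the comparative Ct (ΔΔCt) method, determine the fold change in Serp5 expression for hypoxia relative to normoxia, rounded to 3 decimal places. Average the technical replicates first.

0.017

Mean Ct: Serp5 normoxia 30.750; Serp5 hypoxia 36.435; Rpl13a normoxia 19.660; Rpl13a hypoxia 19.505
ΔCt(normoxia) = 30.750 − 19.660 = 11.090
ΔCt(hypoxia) = 36.435 − 19.505 = 16.930
ΔΔCt = 16.930 − 11.090 = 5.840
Fold change = 2^(−5.840) = 0.0175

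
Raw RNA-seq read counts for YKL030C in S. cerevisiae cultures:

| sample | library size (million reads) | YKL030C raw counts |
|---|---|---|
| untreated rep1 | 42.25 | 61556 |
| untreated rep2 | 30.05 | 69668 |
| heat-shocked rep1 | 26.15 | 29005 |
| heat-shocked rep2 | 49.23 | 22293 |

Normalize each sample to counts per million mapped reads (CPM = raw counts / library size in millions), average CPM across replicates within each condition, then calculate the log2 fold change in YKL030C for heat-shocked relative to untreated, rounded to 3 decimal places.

CPM(untreated rep1) = 61556 / 42.25 = 1456.9467
CPM(untreated rep2) = 69668 / 30.05 = 2318.4027
CPM(heat-shocked rep1) = 29005 / 26.15 = 1109.1778
CPM(heat-shocked rep2) = 22293 / 49.23 = 452.8336
mean CPM(untreated) = 1887.6747; mean CPM(heat-shocked) = 781.0057
Fold change = 781.0057 / 1887.6747 = 0.41374
log2(0.41374) = -1.2732

-1.273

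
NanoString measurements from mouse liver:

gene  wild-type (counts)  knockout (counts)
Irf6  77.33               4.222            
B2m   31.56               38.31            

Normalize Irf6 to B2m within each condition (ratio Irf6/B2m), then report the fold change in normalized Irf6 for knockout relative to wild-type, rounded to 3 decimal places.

0.045

Irf6/B2m (wild-type) = 77.33 / 31.56 = 2.4503
Irf6/B2m (knockout) = 4.222 / 38.31 = 0.11021
Fold change = 0.11021 / 2.4503 = 0.0450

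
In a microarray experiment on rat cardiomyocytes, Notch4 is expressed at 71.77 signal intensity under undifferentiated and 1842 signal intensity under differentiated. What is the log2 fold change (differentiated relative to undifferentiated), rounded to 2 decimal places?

4.68

Fold change = 1842 / 71.77 = 25.6653
log2(25.6653) = 4.682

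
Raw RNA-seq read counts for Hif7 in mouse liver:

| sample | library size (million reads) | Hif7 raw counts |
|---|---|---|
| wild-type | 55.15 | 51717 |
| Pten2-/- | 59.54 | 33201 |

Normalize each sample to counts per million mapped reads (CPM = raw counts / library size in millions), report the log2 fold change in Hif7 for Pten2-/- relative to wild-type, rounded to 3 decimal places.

CPM(wild-type) = 51717 / 55.15 = 937.7516
CPM(Pten2-/-) = 33201 / 59.54 = 557.6251
Fold change = 557.6251 / 937.7516 = 0.59464
log2(0.59464) = -0.7499

-0.750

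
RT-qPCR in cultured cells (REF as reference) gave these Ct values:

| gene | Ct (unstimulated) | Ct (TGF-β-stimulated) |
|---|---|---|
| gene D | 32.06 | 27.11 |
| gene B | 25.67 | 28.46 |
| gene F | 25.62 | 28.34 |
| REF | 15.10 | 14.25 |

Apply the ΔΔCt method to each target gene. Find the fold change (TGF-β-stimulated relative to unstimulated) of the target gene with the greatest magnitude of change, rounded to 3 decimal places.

gene D: ΔΔCt = (27.11−14.25) − (32.06−15.10) = 12.86 − 16.96 = -4.10; fold change = 2^4.10 = 17.148
gene B: ΔΔCt = (28.46−14.25) − (25.67−15.10) = 14.21 − 10.57 = 3.64; fold change = 2^-3.64 = 0.080
gene F: ΔΔCt = (28.34−14.25) − (25.62−15.10) = 14.09 − 10.52 = 3.57; fold change = 2^-3.57 = 0.084
gene D has the largest |ΔΔCt| = 4.10.

17.148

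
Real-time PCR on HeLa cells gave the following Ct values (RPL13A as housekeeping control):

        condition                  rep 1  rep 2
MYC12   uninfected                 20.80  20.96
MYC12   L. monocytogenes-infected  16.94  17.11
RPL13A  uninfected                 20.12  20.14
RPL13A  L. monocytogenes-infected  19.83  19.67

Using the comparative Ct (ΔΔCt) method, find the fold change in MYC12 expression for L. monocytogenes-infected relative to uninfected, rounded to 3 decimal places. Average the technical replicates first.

Mean Ct: MYC12 uninfected 20.880; MYC12 L. monocytogenes-infected 17.025; RPL13A uninfected 20.130; RPL13A L. monocytogenes-infected 19.750
ΔCt(uninfected) = 20.880 − 20.130 = 0.750
ΔCt(L. monocytogenes-infected) = 17.025 − 19.750 = -2.725
ΔΔCt = -2.725 − 0.750 = -3.475
Fold change = 2^(−(-3.475)) = 2^3.475 = 11.1193

11.119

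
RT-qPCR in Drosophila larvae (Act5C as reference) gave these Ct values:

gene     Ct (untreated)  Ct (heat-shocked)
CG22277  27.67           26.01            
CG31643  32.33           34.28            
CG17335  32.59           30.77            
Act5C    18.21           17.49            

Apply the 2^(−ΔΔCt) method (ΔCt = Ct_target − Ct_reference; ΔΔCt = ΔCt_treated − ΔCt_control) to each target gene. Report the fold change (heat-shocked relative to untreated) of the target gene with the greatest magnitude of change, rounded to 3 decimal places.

0.157

CG22277: ΔΔCt = (26.01−17.49) − (27.67−18.21) = 8.52 − 9.46 = -0.94; fold change = 2^0.94 = 1.919
CG31643: ΔΔCt = (34.28−17.49) − (32.33−18.21) = 16.79 − 14.12 = 2.67; fold change = 2^-2.67 = 0.157
CG17335: ΔΔCt = (30.77−17.49) − (32.59−18.21) = 13.28 − 14.38 = -1.10; fold change = 2^1.10 = 2.144
CG31643 has the largest |ΔΔCt| = 2.67.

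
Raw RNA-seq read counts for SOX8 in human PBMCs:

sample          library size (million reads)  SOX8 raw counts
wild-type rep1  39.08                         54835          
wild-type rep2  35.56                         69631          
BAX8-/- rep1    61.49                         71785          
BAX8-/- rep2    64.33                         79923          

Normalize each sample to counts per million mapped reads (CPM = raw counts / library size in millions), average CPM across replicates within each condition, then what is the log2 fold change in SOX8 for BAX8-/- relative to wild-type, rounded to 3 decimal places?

CPM(wild-type rep1) = 54835 / 39.08 = 1403.1474
CPM(wild-type rep2) = 69631 / 35.56 = 1958.1271
CPM(BAX8-/- rep1) = 71785 / 61.49 = 1167.4256
CPM(BAX8-/- rep2) = 79923 / 64.33 = 1242.3908
mean CPM(wild-type) = 1680.6372; mean CPM(BAX8-/-) = 1204.9082
Fold change = 1204.9082 / 1680.6372 = 0.71694
log2(0.71694) = -0.4801

-0.480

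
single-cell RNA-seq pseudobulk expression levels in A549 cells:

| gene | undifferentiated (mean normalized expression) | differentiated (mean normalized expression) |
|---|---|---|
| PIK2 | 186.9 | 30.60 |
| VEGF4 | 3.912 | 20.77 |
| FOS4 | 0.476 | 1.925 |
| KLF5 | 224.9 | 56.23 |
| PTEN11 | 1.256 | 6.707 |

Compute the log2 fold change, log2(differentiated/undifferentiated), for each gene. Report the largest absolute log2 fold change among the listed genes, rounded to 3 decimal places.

log2(30.60/186.9) = -2.611  (PIK2)
log2(20.77/3.912) = 2.409  (VEGF4)
log2(1.925/0.476) = 2.016  (FOS4)
log2(56.23/224.9) = -2.000  (KLF5)
log2(6.707/1.256) = 2.417  (PTEN11)
The largest magnitude belongs to PIK2.

2.611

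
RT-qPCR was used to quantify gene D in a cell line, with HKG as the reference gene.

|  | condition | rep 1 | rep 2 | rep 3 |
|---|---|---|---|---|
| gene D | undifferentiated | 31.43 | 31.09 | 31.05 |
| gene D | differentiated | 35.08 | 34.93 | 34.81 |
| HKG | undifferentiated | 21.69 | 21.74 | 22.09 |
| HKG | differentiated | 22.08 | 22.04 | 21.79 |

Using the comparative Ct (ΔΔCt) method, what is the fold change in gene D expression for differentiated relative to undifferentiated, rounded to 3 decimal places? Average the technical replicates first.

0.081

Mean Ct: gene D undifferentiated 31.190; gene D differentiated 34.940; HKG undifferentiated 21.840; HKG differentiated 21.970
ΔCt(undifferentiated) = 31.190 − 21.840 = 9.350
ΔCt(differentiated) = 34.940 − 21.970 = 12.970
ΔΔCt = 12.970 − 9.350 = 3.620
Fold change = 2^(−3.620) = 0.0813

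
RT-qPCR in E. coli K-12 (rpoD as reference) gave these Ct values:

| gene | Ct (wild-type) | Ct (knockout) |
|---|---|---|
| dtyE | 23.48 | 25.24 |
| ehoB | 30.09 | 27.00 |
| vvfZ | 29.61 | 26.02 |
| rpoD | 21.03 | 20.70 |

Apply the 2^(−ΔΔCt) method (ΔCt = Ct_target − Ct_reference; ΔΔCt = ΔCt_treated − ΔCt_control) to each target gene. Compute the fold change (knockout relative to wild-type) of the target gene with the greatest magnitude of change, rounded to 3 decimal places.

dtyE: ΔΔCt = (25.24−20.70) − (23.48−21.03) = 4.54 − 2.45 = 2.09; fold change = 2^-2.09 = 0.235
ehoB: ΔΔCt = (27.00−20.70) − (30.09−21.03) = 6.30 − 9.06 = -2.76; fold change = 2^2.76 = 6.774
vvfZ: ΔΔCt = (26.02−20.70) − (29.61−21.03) = 5.32 − 8.58 = -3.26; fold change = 2^3.26 = 9.580
vvfZ has the largest |ΔΔCt| = 3.26.

9.580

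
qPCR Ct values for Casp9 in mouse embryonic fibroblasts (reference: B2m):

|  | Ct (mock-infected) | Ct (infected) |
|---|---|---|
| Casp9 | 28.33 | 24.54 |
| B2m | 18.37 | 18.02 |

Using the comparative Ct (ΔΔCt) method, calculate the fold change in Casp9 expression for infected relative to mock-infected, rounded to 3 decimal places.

10.853

ΔCt(mock-infected) = 28.330 − 18.370 = 9.960
ΔCt(infected) = 24.540 − 18.020 = 6.520
ΔΔCt = 6.520 − 9.960 = -3.440
Fold change = 2^(−(-3.440)) = 2^3.440 = 10.8528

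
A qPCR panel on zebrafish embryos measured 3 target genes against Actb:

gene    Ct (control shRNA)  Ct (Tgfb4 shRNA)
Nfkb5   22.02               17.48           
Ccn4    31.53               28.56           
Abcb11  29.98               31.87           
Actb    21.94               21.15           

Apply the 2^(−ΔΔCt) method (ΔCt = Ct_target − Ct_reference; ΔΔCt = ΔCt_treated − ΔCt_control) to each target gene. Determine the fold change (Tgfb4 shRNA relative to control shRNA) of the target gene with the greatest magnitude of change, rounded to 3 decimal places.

13.454

Nfkb5: ΔΔCt = (17.48−21.15) − (22.02−21.94) = -3.67 − 0.08 = -3.75; fold change = 2^3.75 = 13.454
Ccn4: ΔΔCt = (28.56−21.15) − (31.53−21.94) = 7.41 − 9.59 = -2.18; fold change = 2^2.18 = 4.532
Abcb11: ΔΔCt = (31.87−21.15) − (29.98−21.94) = 10.72 − 8.04 = 2.68; fold change = 2^-2.68 = 0.156
Nfkb5 has the largest |ΔΔCt| = 3.75.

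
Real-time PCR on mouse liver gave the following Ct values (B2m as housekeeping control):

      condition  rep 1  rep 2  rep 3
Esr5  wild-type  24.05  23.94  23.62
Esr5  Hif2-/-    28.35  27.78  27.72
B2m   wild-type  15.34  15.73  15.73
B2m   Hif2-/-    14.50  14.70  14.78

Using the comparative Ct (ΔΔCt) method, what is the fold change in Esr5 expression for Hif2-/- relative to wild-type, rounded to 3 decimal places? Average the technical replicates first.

Mean Ct: Esr5 wild-type 23.870; Esr5 Hif2-/- 27.950; B2m wild-type 15.600; B2m Hif2-/- 14.660
ΔCt(wild-type) = 23.870 − 15.600 = 8.270
ΔCt(Hif2-/-) = 27.950 − 14.660 = 13.290
ΔΔCt = 13.290 − 8.270 = 5.020
Fold change = 2^(−5.020) = 0.0308

0.031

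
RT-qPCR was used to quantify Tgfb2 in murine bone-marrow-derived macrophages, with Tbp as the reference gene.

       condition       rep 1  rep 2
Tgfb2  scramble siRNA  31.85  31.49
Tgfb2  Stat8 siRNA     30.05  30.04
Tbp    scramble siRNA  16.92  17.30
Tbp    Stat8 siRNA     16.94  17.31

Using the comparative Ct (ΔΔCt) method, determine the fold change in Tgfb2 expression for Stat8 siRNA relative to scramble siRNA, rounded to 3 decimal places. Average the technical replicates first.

Mean Ct: Tgfb2 scramble siRNA 31.670; Tgfb2 Stat8 siRNA 30.045; Tbp scramble siRNA 17.110; Tbp Stat8 siRNA 17.125
ΔCt(scramble siRNA) = 31.670 − 17.110 = 14.560
ΔCt(Stat8 siRNA) = 30.045 − 17.125 = 12.920
ΔΔCt = 12.920 − 14.560 = -1.640
Fold change = 2^(−(-1.640)) = 2^1.640 = 3.1167

3.117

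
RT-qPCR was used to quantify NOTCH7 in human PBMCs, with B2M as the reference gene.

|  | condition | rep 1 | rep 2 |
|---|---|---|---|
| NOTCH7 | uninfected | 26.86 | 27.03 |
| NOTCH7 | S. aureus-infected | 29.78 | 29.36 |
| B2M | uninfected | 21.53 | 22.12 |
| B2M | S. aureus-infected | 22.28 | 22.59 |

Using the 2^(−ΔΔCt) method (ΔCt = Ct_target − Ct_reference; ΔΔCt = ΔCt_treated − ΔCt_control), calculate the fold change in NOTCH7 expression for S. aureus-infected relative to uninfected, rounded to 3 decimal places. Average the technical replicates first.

Mean Ct: NOTCH7 uninfected 26.945; NOTCH7 S. aureus-infected 29.570; B2M uninfected 21.825; B2M S. aureus-infected 22.435
ΔCt(uninfected) = 26.945 − 21.825 = 5.120
ΔCt(S. aureus-infected) = 29.570 − 22.435 = 7.135
ΔΔCt = 7.135 − 5.120 = 2.015
Fold change = 2^(−2.015) = 0.2474

0.247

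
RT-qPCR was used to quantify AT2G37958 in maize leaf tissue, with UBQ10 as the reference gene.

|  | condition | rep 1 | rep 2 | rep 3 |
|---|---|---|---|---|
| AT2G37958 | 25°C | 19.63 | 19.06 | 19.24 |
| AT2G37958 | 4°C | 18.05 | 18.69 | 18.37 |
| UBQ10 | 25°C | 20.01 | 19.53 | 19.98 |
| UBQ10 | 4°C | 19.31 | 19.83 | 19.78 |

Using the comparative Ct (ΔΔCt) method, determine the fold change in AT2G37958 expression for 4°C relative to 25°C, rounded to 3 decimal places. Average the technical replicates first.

1.670

Mean Ct: AT2G37958 25°C 19.310; AT2G37958 4°C 18.370; UBQ10 25°C 19.840; UBQ10 4°C 19.640
ΔCt(25°C) = 19.310 − 19.840 = -0.530
ΔCt(4°C) = 18.370 − 19.640 = -1.270
ΔΔCt = -1.270 − (-0.530) = -0.740
Fold change = 2^(−(-0.740)) = 2^0.740 = 1.6702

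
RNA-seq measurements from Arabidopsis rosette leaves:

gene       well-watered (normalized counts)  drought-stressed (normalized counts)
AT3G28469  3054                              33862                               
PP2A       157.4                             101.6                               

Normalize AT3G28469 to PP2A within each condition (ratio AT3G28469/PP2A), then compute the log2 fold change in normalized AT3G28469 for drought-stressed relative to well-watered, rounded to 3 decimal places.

AT3G28469/PP2A (well-watered) = 3054 / 157.4 = 19.403
AT3G28469/PP2A (drought-stressed) = 33862 / 101.6 = 333.29
Fold change = 333.29 / 19.403 = 17.1773
log2(17.1773) = 4.1024

4.102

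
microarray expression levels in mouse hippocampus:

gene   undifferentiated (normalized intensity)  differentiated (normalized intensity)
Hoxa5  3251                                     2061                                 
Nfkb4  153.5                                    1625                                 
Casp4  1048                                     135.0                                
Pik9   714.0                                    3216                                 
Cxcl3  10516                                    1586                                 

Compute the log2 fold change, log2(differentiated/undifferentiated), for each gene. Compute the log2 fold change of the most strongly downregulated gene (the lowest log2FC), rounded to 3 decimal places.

log2(2061/3251) = -0.658  (Hoxa5)
log2(1625/153.5) = 3.404  (Nfkb4)
log2(135.0/1048) = -2.957  (Casp4)
log2(3216/714.0) = 2.171  (Pik9)
log2(1586/10516) = -2.729  (Cxcl3)
Casp4 is most strongly downregulated.

-2.957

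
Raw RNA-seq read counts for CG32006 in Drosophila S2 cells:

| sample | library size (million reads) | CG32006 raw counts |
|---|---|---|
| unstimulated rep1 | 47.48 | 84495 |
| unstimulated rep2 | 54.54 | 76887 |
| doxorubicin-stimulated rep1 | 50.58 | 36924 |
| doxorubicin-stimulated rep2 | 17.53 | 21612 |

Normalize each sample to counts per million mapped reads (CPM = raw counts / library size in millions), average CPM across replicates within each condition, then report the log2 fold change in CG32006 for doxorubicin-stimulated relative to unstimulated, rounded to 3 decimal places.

-0.700

CPM(unstimulated rep1) = 84495 / 47.48 = 1779.5914
CPM(unstimulated rep2) = 76887 / 54.54 = 1409.7360
CPM(doxorubicin-stimulated rep1) = 36924 / 50.58 = 730.0119
CPM(doxorubicin-stimulated rep2) = 21612 / 17.53 = 1232.8580
mean CPM(unstimulated) = 1594.6637; mean CPM(doxorubicin-stimulated) = 981.4349
Fold change = 981.4349 / 1594.6637 = 0.61545
log2(0.61545) = -0.7003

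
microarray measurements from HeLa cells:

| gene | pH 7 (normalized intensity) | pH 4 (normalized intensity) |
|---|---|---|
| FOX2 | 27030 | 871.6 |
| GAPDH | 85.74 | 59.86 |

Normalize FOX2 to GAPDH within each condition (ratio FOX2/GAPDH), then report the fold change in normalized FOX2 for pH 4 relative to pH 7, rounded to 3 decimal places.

0.046

FOX2/GAPDH (pH 7) = 27030 / 85.74 = 315.26
FOX2/GAPDH (pH 4) = 871.6 / 59.86 = 14.561
Fold change = 14.561 / 315.26 = 0.0462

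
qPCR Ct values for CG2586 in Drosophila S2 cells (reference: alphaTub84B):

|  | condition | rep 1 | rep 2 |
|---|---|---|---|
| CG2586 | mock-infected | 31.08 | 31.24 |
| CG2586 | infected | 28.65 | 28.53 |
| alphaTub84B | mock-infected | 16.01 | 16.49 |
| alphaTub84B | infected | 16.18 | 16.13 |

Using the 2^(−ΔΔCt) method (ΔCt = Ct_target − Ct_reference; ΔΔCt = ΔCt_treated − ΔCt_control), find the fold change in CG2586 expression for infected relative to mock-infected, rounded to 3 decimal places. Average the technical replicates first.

5.560

Mean Ct: CG2586 mock-infected 31.160; CG2586 infected 28.590; alphaTub84B mock-infected 16.250; alphaTub84B infected 16.155
ΔCt(mock-infected) = 31.160 − 16.250 = 14.910
ΔCt(infected) = 28.590 − 16.155 = 12.435
ΔΔCt = 12.435 − 14.910 = -2.475
Fold change = 2^(−(-2.475)) = 2^2.475 = 5.5597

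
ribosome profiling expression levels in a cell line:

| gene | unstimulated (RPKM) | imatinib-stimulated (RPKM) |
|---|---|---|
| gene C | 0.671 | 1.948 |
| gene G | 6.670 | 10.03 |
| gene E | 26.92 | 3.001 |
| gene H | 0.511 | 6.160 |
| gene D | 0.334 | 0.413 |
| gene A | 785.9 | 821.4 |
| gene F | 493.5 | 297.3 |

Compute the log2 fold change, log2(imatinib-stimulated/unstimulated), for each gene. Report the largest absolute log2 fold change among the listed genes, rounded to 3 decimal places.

3.592

log2(1.948/0.671) = 1.538  (gene C)
log2(10.03/6.670) = 0.589  (gene G)
log2(3.001/26.92) = -3.165  (gene E)
log2(6.160/0.511) = 3.592  (gene H)
log2(0.413/0.334) = 0.306  (gene D)
log2(821.4/785.9) = 0.064  (gene A)
log2(297.3/493.5) = -0.731  (gene F)
The largest magnitude belongs to gene H.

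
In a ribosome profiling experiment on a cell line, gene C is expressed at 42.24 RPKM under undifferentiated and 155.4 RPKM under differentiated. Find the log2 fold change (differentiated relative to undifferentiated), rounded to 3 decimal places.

Fold change = 155.4 / 42.24 = 3.6790
log2(3.6790) = 1.8793

1.879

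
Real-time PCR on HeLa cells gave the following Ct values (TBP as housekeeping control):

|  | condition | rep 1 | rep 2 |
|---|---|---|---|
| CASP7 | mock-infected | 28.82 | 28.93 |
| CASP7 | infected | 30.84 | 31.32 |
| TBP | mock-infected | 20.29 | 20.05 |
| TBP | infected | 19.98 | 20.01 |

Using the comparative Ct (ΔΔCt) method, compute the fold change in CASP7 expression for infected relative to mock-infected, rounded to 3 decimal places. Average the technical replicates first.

0.192

Mean Ct: CASP7 mock-infected 28.875; CASP7 infected 31.080; TBP mock-infected 20.170; TBP infected 19.995
ΔCt(mock-infected) = 28.875 − 20.170 = 8.705
ΔCt(infected) = 31.080 − 19.995 = 11.085
ΔΔCt = 11.085 − 8.705 = 2.380
Fold change = 2^(−2.380) = 0.1921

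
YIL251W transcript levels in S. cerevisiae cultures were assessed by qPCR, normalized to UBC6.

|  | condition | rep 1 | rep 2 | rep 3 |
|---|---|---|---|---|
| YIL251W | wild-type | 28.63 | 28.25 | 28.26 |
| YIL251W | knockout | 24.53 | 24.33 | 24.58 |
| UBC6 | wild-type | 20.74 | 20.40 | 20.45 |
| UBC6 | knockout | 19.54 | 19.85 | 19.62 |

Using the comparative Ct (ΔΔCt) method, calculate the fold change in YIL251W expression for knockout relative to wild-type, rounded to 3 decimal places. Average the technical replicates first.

Mean Ct: YIL251W wild-type 28.380; YIL251W knockout 24.480; UBC6 wild-type 20.530; UBC6 knockout 19.670
ΔCt(wild-type) = 28.380 − 20.530 = 7.850
ΔCt(knockout) = 24.480 − 19.670 = 4.810
ΔΔCt = 4.810 − 7.850 = -3.040
Fold change = 2^(−(-3.040)) = 2^3.040 = 8.2249

8.225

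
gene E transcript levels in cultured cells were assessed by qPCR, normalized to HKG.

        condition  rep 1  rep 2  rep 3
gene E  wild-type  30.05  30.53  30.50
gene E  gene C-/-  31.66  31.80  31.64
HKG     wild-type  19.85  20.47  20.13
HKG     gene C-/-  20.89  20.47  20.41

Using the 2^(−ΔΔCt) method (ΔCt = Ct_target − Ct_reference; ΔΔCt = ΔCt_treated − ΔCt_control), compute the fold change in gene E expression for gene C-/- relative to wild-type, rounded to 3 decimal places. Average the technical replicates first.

Mean Ct: gene E wild-type 30.360; gene E gene C-/- 31.700; HKG wild-type 20.150; HKG gene C-/- 20.590
ΔCt(wild-type) = 30.360 − 20.150 = 10.210
ΔCt(gene C-/-) = 31.700 − 20.590 = 11.110
ΔΔCt = 11.110 − 10.210 = 0.900
Fold change = 2^(−0.900) = 0.5359

0.536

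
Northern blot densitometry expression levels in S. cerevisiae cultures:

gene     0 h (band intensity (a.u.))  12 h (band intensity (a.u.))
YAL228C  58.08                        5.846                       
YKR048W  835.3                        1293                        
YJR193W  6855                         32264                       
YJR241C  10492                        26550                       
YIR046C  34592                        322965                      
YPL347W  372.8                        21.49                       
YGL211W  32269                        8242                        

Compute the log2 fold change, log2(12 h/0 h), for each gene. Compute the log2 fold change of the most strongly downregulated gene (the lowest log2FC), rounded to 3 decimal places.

-4.117

log2(5.846/58.08) = -3.313  (YAL228C)
log2(1293/835.3) = 0.630  (YKR048W)
log2(32264/6855) = 2.235  (YJR193W)
log2(26550/10492) = 1.339  (YJR241C)
log2(322965/34592) = 3.223  (YIR046C)
log2(21.49/372.8) = -4.117  (YPL347W)
log2(8242/32269) = -1.969  (YGL211W)
YPL347W is most strongly downregulated.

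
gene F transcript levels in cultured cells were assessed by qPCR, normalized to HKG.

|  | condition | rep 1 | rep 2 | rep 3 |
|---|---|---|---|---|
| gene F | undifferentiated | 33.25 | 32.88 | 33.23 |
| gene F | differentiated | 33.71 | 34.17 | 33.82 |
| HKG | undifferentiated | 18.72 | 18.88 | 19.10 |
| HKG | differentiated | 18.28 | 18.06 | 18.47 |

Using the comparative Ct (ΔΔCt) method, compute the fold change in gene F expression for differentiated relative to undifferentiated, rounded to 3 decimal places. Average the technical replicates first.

Mean Ct: gene F undifferentiated 33.120; gene F differentiated 33.900; HKG undifferentiated 18.900; HKG differentiated 18.270
ΔCt(undifferentiated) = 33.120 − 18.900 = 14.220
ΔCt(differentiated) = 33.900 − 18.270 = 15.630
ΔΔCt = 15.630 − 14.220 = 1.410
Fold change = 2^(−1.410) = 0.3763

0.376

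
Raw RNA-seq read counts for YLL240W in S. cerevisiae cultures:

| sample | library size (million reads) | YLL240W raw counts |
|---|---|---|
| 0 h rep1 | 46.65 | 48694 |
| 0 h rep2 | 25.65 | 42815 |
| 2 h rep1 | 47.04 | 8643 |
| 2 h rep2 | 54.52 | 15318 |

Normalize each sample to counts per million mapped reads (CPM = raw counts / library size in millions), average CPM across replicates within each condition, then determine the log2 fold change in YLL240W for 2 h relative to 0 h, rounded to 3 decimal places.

-2.546

CPM(0 h rep1) = 48694 / 46.65 = 1043.8156
CPM(0 h rep2) = 42815 / 25.65 = 1669.2008
CPM(2 h rep1) = 8643 / 47.04 = 183.7372
CPM(2 h rep2) = 15318 / 54.52 = 280.9611
mean CPM(0 h) = 1356.5082; mean CPM(2 h) = 232.3492
Fold change = 232.3492 / 1356.5082 = 0.17128
log2(0.17128) = -2.5455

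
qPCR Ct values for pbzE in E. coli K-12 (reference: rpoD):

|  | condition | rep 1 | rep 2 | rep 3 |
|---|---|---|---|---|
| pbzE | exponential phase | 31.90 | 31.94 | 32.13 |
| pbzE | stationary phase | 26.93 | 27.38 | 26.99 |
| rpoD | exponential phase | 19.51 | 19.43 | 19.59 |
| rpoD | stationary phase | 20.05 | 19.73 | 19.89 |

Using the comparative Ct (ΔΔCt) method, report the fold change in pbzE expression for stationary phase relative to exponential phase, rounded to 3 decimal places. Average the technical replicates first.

Mean Ct: pbzE exponential phase 31.990; pbzE stationary phase 27.100; rpoD exponential phase 19.510; rpoD stationary phase 19.890
ΔCt(exponential phase) = 31.990 − 19.510 = 12.480
ΔCt(stationary phase) = 27.100 − 19.890 = 7.210
ΔΔCt = 7.210 − 12.480 = -5.270
Fold change = 2^(−(-5.270)) = 2^5.270 = 38.5859

38.586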